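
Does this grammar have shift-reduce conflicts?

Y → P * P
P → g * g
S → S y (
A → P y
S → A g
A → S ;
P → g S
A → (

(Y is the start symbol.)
Yes — I8: [P → g S .] vs [A → S . ;]

Augment with Y' → Y and build the canonical LR(0) collection (I0 = CLOSURE({[Y' → . Y]}), then GOTO on every symbol after a dot until no new states appear). It has 17 states:
  I0: { [P → . g * g], [P → . g S], [Y → . P * P], [Y' → . Y] }  — shift
  I1: { [Y → P . * P] }  — shift
  I2: { [Y' → Y .] }  — accept
  I3: { [A → . (], [A → . P y], [A → . S ;], [P → . g * g], [P → . g S], [P → g . * g], [P → g . S], [S → . A g], [S → . S y (] }  — shift
  I4: { [A → ( .] }  — reduce
  I5: { [P → g * . g] }  — shift
  I6: { [S → A . g] }  — shift
  I7: { [A → P . y] }  — shift
  I8: { [A → S . ;], [P → g S .], [S → S . y (] }  — shift, reduce
  I9: { [A → S ; .] }  — reduce
  I10: { [S → S y . (] }  — shift
  I11: { [S → S y ( .] }  — reduce
  I12: { [A → P y .] }  — reduce
  I13: { [S → A g .] }  — reduce
  I14: { [P → g * g .] }  — reduce
  I15: { [P → . g * g], [P → . g S], [Y → P * . P] }  — shift
  I16: { [Y → P * P .] }  — reduce

I8 contains reduce item [P → g S .] and shift items [A → S . ;], [S → S . y (] — shift-reduce conflict.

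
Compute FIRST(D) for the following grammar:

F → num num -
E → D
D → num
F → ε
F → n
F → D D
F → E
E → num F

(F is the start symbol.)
{ 'num' }

To compute FIRST(D), examine every production with D on the left-hand side, reading each right-hand side left to right until a non-nullable symbol is reached.

From D → num:
  - num is a terminal: add 'num' and stop

Collecting: FIRST(D) = { 'num' }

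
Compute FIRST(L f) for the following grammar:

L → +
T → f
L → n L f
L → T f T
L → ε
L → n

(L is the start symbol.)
{ '+', 'f', 'n' }

FIRST sets of the non-terminals involved (from the grammar, by fixed-point iteration):
  FIRST(L) = { '+', 'f', 'n', ε }

To compute FIRST(L f), process the symbols left to right:
Symbol L is a non-terminal. Add FIRST(L) \ {ε} = { '+', 'f', 'n' }
L is nullable (ε ∈ FIRST(L)), continue to the next symbol.
Symbol f is a terminal. Add 'f' and stop.
FIRST(L f) = { '+', 'f', 'n' }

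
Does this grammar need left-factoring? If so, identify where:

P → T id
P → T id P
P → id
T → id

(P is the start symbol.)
Yes, P has productions with common prefix 'T id'

Left-factoring is needed when two productions for the same non-terminal
share a common prefix on the right-hand side.

Productions for P:
  P → T id
  P → T id P
  P → id

Found common prefix 'T id' in productions for P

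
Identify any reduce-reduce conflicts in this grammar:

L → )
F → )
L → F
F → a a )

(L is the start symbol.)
A reduce-reduce conflict occurs when an LR(0) state has two complete items [A → α .] and [B → β .] — both call for a reduction, and with no lookahead the parser cannot choose between them.

Augment with L' → L and build the canonical LR(0) collection (I0 = CLOSURE({[L' → . L]}), then GOTO on every symbol after a dot until no new states appear). It has 7 states:
  I0: { [F → . )], [F → . a a )], [L → . )], [L → . F], [L' → . L] }  — shift
  I1: { [F → ) .], [L → ) .] }  — 2 reduces
  I2: { [L → F .] }  — reduce
  I3: { [L' → L .] }  — accept
  I4: { [F → a . a )] }  — shift
  I5: { [F → a a . )] }  — shift
  I6: { [F → a a ) .] }  — reduce

I1 contains complete items [F → ) .], [L → ) .] — reduce-reduce conflict.

Answer: Yes — I1: [F → ) .] vs [L → ) .]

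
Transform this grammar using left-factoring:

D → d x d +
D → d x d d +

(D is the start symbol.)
D → d x d D'
D' → +
D' → d +

Left-factoring transforms A → αβ₁ | αβ₂ into A → αA' and A' → β₁ | β₂
(α is the longest common prefix among the alternatives). Repeat until
no nonterminal has two alternatives with a common prefix.

Round 1: D has alternatives sharing prefix 'd x d'. Introduce D': D → d x d D'
  Add: D' → +
  Add: D' → d +

No remaining common prefixes — done.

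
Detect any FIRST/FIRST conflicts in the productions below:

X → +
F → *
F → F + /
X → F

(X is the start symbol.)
Yes. F → '*' / F → F '+' '/' on { '*' }

FIRST sets of the non-terminals at (or reachable through a nullable prefix from) the front of some alternative:
  FIRST(F) = { '*' }

Productions for X:
  X → +: FIRST = { '+' }
  X → F: FIRST = { '*' }
Productions for F:
  F → *: FIRST = { '*' }
  F → F + /: FIRST = { '*' }

Conflict for F: F → * and F → F + /
  Overlap: { '*' }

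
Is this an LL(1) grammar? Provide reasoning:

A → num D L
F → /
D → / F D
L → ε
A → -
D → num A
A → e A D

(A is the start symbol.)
Yes, the grammar is LL(1).

A grammar is LL(1) if for each non-terminal N with multiple productions, the predict sets of those productions are pairwise disjoint, where PREDICT(N → α) = (FIRST(α) \ {ε}) ∪ (FOLLOW(N) if α ⇒* ε).

For A:
  PREDICT(A → num D L) = { 'num' }
  PREDICT(A → '-') = { '-' }
  PREDICT(A → e A D) = { 'e' }
For D:
  PREDICT(D → '/' F D) = { '/' }
  PREDICT(D → num A) = { 'num' }
F, L have a single production, so nothing to check there.

All predict sets are disjoint. The grammar IS LL(1).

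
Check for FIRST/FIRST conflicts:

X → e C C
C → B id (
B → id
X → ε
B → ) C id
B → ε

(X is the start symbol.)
A FIRST/FIRST conflict occurs when two productions N → α and N → β for the same non-terminal have FIRST(α) ∩ FIRST(β) ≠ ∅ (with ε ∈ FIRST of a nullable right-hand side, so two nullable alternatives also conflict).

Productions for X:
  X → e C C: FIRST = { 'e' }
  X → ε: FIRST = { ε }
Productions for B:
  B → id: FIRST = { 'id' }
  B → ) C id: FIRST = { ')' }
  B → ε: FIRST = { ε }
C has only one production, so no FIRST/FIRST conflict is possible there.

All alternatives of each non-terminal have pairwise disjoint FIRST sets.

Answer: No FIRST/FIRST conflicts.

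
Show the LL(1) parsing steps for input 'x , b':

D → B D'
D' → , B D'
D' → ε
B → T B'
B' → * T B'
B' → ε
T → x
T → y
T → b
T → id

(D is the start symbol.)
LL(1) parsing maintains a stack (initially the start symbol over $) and the input. At each step: if the stack top is a terminal, match it against the current input token; if it is a non-terminal N, replace it with the RHS of M[N, lookahead] (the unique production whose predict set contains the lookahead).

Stack is shown with the top on the left.

Stack      Input    Action
--------------------------
D $        x , b $  output D → B D'
B D' $     x , b $  output B → T B'
T B' D' $  x , b $  output T → x
x B' D' $  x , b $  match 'x'
B' D' $    , b $    output B' → ε
D' $       , b $    output D' → , B D'
, B D' $   , b $    match ','
B D' $     b $      output B → T B'
T B' D' $  b $      output T → b
b B' D' $  b $      match 'b'
B' D' $    $        output B' → ε
D' $       $        output D' → ε
$          $        accept

The string is accepted.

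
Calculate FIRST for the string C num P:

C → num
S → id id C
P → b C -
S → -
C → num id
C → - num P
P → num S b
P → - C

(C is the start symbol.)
FIRST sets of the non-terminals involved (from the grammar, by fixed-point iteration):
  FIRST(C) = { '-', 'num' }

To compute FIRST(C num P), process the symbols left to right:
Symbol C is a non-terminal. Add FIRST(C) \ {ε} = { '-', 'num' }
C is not nullable (ε ∉ FIRST(C)), so stop here.
FIRST(C num P) = { '-', 'num' }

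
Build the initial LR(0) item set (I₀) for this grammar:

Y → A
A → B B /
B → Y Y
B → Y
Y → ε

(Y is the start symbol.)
First, augment the grammar with Y' → Y
I₀ = CLOSURE({ [Y' → . Y] }):
  [Y' → . Y] has the dot before Y: add [Y → . A], [Y → .]
  [Y → . A] has the dot before A: add [A → . B B /]
  [A → . B B /] has the dot before B: add [B → . Y Y], [B → . Y]
No further items can be added.

I₀ = { [A → . B B /], [B → . Y Y], [B → . Y], [Y → . A], [Y → .], [Y' → . Y] }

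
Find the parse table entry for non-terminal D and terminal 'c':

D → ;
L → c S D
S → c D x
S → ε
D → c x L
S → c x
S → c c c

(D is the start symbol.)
To find M[D, 'c'], we find productions for D where 'c' is in the predict set (PREDICT(N → α) = (FIRST(α) \ {ε}) ∪ (FOLLOW(N) if α ⇒* ε)).

D → ;: PREDICT = { ';' }
D → c x L: PREDICT = { 'c' }
  'c' is in predict set, so this production goes in M[D, 'c']

M[D, 'c'] = D → c x L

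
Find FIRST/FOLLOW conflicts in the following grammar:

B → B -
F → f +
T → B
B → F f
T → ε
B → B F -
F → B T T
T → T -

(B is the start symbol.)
A FIRST/FOLLOW conflict occurs when a non-terminal N has a nullable alternative N → β (β ⇒* ε) and another alternative N → α with FIRST(α) ∩ FOLLOW(N) ≠ ∅: on such a lookahead the parser cannot decide between expanding α and letting N vanish via β.

Nullable non-terminals: T.
FIRST sets used below: FIRST(B) = { 'f' }, FIRST(T) = { '-', 'f', ε }

T: nullable alternative(s) T → ε; FOLLOW(T) = { '-', 'f' }
  T → B: FIRST \ {ε} = { 'f' } — overlaps FOLLOW(T) on { 'f' }: CONFLICT
  T → ε: FIRST \ {ε} = { } — this is the only nullable alternative, skip
  T → T -: FIRST \ {ε} = { '-', 'f' } — overlaps FOLLOW(T) on { '-', 'f' }: CONFLICT

B, F have no nullable alternative, so no FIRST/FOLLOW check is needed there.

So the grammar has 2 FIRST/FOLLOW conflicts (marked CONFLICT above).

Answer: Yes. T → B with FOLLOW(T) on { 'f' }; T → T '-' with FOLLOW(T) on { '-', 'f' }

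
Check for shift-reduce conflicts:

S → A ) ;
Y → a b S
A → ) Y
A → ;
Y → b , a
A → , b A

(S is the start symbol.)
A shift-reduce conflict occurs when an LR(0) state has both:
  - a complete (reduce) item [A → α .] (dot at the end), and
  - a shift item [B → β . c γ] (dot before a terminal).

Augment with S' → S and build the canonical LR(0) collection (I0 = CLOSURE({[S' → . S]}), then GOTO on every symbol after a dot until no new states appear). It has 17 states:
  I0: { [A → . ) Y], [A → . , b A], [A → . ;], [S → . A ) ;], [S' → . S] }  — shift
  I1: { [A → ) . Y], [Y → . a b S], [Y → . b , a] }  — shift
  I2: { [A → , . b A] }  — shift
  I3: { [A → ; .] }  — reduce
  I4: { [S → A . ) ;] }  — shift
  I5: { [S' → S .] }  — accept
  I6: { [S → A ) . ;] }  — shift
  I7: { [S → A ) ; .] }  — reduce
  I8: { [A → , b . A], [A → . ) Y], [A → . , b A], [A → . ;] }  — shift
  I9: { [A → , b A .] }  — reduce
  I10: { [A → ) Y .] }  — reduce
  I11: { [Y → a . b S] }  — shift
  I12: { [Y → b . , a] }  — shift
  I13: { [Y → b , . a] }  — shift
  I14: { [Y → b , a .] }  — reduce
  I15: { [A → . ) Y], [A → . , b A], [A → . ;], [S → . A ) ;], [Y → a b . S] }  — shift
  I16: { [Y → a b S .] }  — reduce

No state contains both a complete item and a shift item.

Answer: No shift-reduce conflicts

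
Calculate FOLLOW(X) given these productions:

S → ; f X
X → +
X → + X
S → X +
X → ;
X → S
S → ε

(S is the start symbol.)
In S → ; f X: X is at the end, add FOLLOW(S)
In X → + X: X is at the end; this adds FOLLOW(X) to itself — nothing new
In S → X +: X is followed by '+', add FIRST('+') \ {ε} = { '+' }

The FOLLOW sets referred to above (computed the same way, to a fixed point):
  FOLLOW(S) = { $, '+' }

Taking the union: FOLLOW(X) = { $, '+' }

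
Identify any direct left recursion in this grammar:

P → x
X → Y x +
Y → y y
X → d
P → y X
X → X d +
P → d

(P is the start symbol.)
P → x: starts with x
X → Y x +: starts with Y
Y → y y: starts with y
X → d: starts with d
P → y X: starts with y
X → X d +: LEFT RECURSIVE (starts with X)
P → d: starts with d

The grammar has direct left recursion on: X.

Answer: Yes, X is left-recursive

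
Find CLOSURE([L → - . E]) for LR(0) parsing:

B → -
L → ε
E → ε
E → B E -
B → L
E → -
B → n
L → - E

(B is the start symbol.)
To compute CLOSURE, for each item [A → α.Bβ] where B is a non-terminal, add [B → .γ] for all productions B → γ; repeat for the newly added items until nothing changes.

Start with: [L → - . E]
  [L → - . E] has the dot before E: add [E → .], [E → . B E -], [E → . -]
  [E → . B E -] has the dot before B: add [B → . -], [B → . L], [B → . n]
  [B → . L] has the dot before L: add [L → .], [L → . - E]
No further items can be added.

CLOSURE = { [B → . -], [B → . L], [B → . n], [E → . -], [E → . B E -], [E → .], [L → - . E], [L → . - E], [L → .] }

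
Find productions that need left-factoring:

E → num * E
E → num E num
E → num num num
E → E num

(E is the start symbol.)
Yes, E has productions with common prefix 'num'

Left-factoring is needed when two productions for the same non-terminal
share a common prefix on the right-hand side.

Productions for E:
  E → num * E
  E → num E num
  E → num num num
  E → E num

Found common prefix 'num' in productions for E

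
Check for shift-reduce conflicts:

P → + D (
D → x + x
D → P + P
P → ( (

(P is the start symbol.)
Augment with P' → P and build the canonical LR(0) collection (I0 = CLOSURE({[P' → . P]}), then GOTO on every symbol after a dot until no new states appear). It has 13 states:
  I0: { [P → . ( (], [P → . + D (], [P' → . P] }  — shift
  I1: { [P → ( . (] }  — shift
  I2: { [D → . P + P], [D → . x + x], [P → + . D (], [P → . ( (], [P → . + D (] }  — shift
  I3: { [P' → P .] }  — accept
  I4: { [P → + D . (] }  — shift
  I5: { [D → P . + P] }  — shift
  I6: { [D → x . + x] }  — shift
  I7: { [D → x + . x] }  — shift
  I8: { [D → x + x .] }  — reduce
  I9: { [D → P + . P], [P → . ( (], [P → . + D (] }  — shift
  I10: { [D → P + P .] }  — reduce
  I11: { [P → + D ( .] }  — reduce
  I12: { [P → ( ( .] }  — reduce

No state contains both a complete item and a shift item.

Answer: No shift-reduce conflicts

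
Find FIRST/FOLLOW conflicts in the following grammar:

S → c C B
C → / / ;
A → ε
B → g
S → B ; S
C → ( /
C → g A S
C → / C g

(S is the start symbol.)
No FIRST/FOLLOW conflicts.

A FIRST/FOLLOW conflict occurs when a non-terminal N has a nullable alternative N → β (β ⇒* ε) and another alternative N → α with FIRST(α) ∩ FOLLOW(N) ≠ ∅: on such a lookahead the parser cannot decide between expanding α and letting N vanish via β.

Nullable non-terminals: A.
A has a nullable alternative but only one production, so nothing to check.

B, C, S have no nullable alternative, so no FIRST/FOLLOW check is needed there.

No FIRST/FOLLOW conflicts found.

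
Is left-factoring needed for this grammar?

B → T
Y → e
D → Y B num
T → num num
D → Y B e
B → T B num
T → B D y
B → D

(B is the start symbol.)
Left-factoring is needed when two productions for the same non-terminal
share a common prefix on the right-hand side.

Productions for B:
  B → T
  B → T B num
  B → D
Productions for D:
  D → Y B num
  D → Y B e
Productions for T:
  T → num num
  T → B D y

Found common prefix 'T' in productions for B
Found common prefix 'Y B' in productions for D

Answer: Yes, B has productions with common prefix 'T'; D has productions with common prefix 'Y B'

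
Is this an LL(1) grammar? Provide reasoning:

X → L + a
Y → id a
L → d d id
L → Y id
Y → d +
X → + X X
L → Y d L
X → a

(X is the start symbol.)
No. Predict set conflict for L: { 'd' }

A grammar is LL(1) if for each non-terminal N with multiple productions, the predict sets of those productions are pairwise disjoint, where PREDICT(N → α) = (FIRST(α) \ {ε}) ∪ (FOLLOW(N) if α ⇒* ε).

Relevant sets:
  FIRST(L) = { 'd', 'id' }
  FIRST(Y) = { 'd', 'id' }

For X:
  PREDICT(X → L '+' a) = { 'd', 'id' }
  PREDICT(X → '+' X X) = { '+' }
  PREDICT(X → a) = { 'a' }
For Y:
  PREDICT(Y → id a) = { 'id' }
  PREDICT(Y → d '+') = { 'd' }
For L:
  PREDICT(L → d d id) = { 'd' }
  PREDICT(L → Y id) = { 'd', 'id' }
  PREDICT(L → Y d L) = { 'd', 'id' }

Conflict found: Predict set conflict for L: { 'd' }
The grammar is NOT LL(1).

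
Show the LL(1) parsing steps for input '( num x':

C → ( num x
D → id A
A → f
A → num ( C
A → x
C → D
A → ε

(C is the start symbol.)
LL(1) parsing maintains a stack (initially the start symbol over $) and the input. At each step: if the stack top is a terminal, match it against the current input token; if it is a non-terminal N, replace it with the RHS of M[N, lookahead] (the unique production whose predict set contains the lookahead).

Stack is shown with the top on the left.

Stack      Input      Action
----------------------------
C $        ( num x $  output C → ( num x
( num x $  ( num x $  match '('
num x $    num x $    match 'num'
x $        x $        match 'x'
$          $          accept

The string is accepted.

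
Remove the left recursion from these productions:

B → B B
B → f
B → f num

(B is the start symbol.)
B is directly left-recursive. The standard transformation for
  A → A α₁ | ... | A α_m | β₁ | ... | β_n
is
  A  → β₁ A' | ... | β_n A'
  A' → α₁ A' | ... | α_m A' | ε

B → f becomes B → f B'
B → f num becomes B → f num B'
B → B B becomes B' → B B'
Add B' → ε

Resulting grammar:
B → f B'
B → f num B'
B' → B B'
B' → ε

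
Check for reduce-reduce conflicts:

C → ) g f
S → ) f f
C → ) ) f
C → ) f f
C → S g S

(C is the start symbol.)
Yes — I13: [C → ) f f .] vs [S → ) f f .]

A reduce-reduce conflict occurs when an LR(0) state has two complete items [A → α .] and [B → β .] — both call for a reduction, and with no lookahead the parser cannot choose between them.

Augment with C' → C and build the canonical LR(0) collection (I0 = CLOSURE({[C' → . C]}), then GOTO on every symbol after a dot until no new states appear). It has 15 states:
  I0: { [C → . ) ) f], [C → . ) f f], [C → . ) g f], [C → . S g S], [C' → . C], [S → . ) f f] }  — shift
  I1: { [C → ) . ) f], [C → ) . f f], [C → ) . g f], [S → ) . f f] }  — shift
  I2: { [C' → C .] }  — accept
  I3: { [C → S . g S] }  — shift
  I4: { [C → S g . S], [S → . ) f f] }  — shift
  I5: { [S → ) . f f] }  — shift
  I6: { [C → S g S .] }  — reduce
  I7: { [S → ) f . f] }  — shift
  I8: { [S → ) f f .] }  — reduce
  I9: { [C → ) ) . f] }  — shift
  I10: { [C → ) f . f], [S → ) f . f] }  — shift
  I11: { [C → ) g . f] }  — shift
  I12: { [C → ) g f .] }  — reduce
  I13: { [C → ) f f .], [S → ) f f .] }  — 2 reduces
  I14: { [C → ) ) f .] }  — reduce

I13 contains complete items [C → ) f f .], [S → ) f f .] — reduce-reduce conflict.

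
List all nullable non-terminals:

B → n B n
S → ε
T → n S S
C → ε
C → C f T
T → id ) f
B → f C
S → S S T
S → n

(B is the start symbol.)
A non-terminal is nullable if it can derive ε (the empty string): either it has an ε-production, or it has a production whose right-hand side consists entirely of nullable non-terminals.

ε-productions: S → ε, C → ε
So S, C are immediately nullable.
No further non-terminal can be added: every production for the remaining non-terminals contains a terminal or a non-nullable non-terminal.
Nullable = { 'C', 'S' }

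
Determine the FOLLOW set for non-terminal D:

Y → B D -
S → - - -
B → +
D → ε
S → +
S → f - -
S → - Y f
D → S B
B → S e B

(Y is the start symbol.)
{ '-' }

In Y → B D -: D is followed by '-', add FIRST('-') \ {ε} = { '-' }

Taking the union: FOLLOW(D) = { '-' }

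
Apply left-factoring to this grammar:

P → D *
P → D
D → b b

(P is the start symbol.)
P → D P'
P' → *
P' → ε
D → b b

Left-factoring transforms A → αβ₁ | αβ₂ into A → αA' and A' → β₁ | β₂
(α is the longest common prefix among the alternatives). Repeat until
no nonterminal has two alternatives with a common prefix.

Round 1: P has alternatives sharing prefix 'D'. Introduce P': P → D P'
  Add: P' → *
  Add: P' → ε

No remaining common prefixes — done.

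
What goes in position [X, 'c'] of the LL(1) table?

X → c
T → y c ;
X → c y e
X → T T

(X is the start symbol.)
To find M[X, 'c'], we find productions for X where 'c' is in the predict set (PREDICT(N → α) = (FIRST(α) \ {ε}) ∪ (FOLLOW(N) if α ⇒* ε)).

Relevant sets:
  FIRST(T) = { 'y' }

X → c: PREDICT = { 'c' }
  'c' is in predict set, so this production goes in M[X, 'c']
X → c y e: PREDICT = { 'c' }
  'c' is in predict set, so this production goes in M[X, 'c']
X → T T: PREDICT = { 'y' }

M[X, 'c'] = X → c, X → c y e  (a multiply-defined cell — the grammar is not LL(1))

Answer: X → c, X → c y e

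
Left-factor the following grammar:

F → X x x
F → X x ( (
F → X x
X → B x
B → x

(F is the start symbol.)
Left-factoring transforms A → αβ₁ | αβ₂ into A → αA' and A' → β₁ | β₂
(α is the longest common prefix among the alternatives). Repeat until
no nonterminal has two alternatives with a common prefix.

Round 1: F has alternatives sharing prefix 'X x'. Introduce F': F → X x F'
  Add: F' → x
  Add: F' → ( (
  Add: F' → ε

No remaining common prefixes — done.

Resulting grammar:
F → X x F'
F' → x
F' → ( (
F' → ε
X → B x
B → x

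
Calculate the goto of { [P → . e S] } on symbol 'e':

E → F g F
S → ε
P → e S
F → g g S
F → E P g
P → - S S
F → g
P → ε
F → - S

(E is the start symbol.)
GOTO(I, 'e') = CLOSURE({ [A → αX.β] : [A → α.Xβ] ∈ I, X = 'e' })

Items with dot before 'e', with the dot advanced:
  [P → . e S] → [P → e . S]
Closure of the advanced items:
  [P → e . S] has the dot before S: add [S → .]

GOTO = { [P → e . S], [S → .] }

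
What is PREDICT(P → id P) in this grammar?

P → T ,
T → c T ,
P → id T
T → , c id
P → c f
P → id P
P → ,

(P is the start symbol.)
{ 'id' }

PREDICT(P → id P) = (FIRST(RHS) \ {ε}) ∪ (FOLLOW(P) if ε ∈ FIRST(RHS), i.e. RHS ⇒* ε)
FIRST(id P) = { 'id' }
ε ∉ FIRST(id P), so FOLLOW(P) is not added.
PREDICT(P → id P) = { 'id' }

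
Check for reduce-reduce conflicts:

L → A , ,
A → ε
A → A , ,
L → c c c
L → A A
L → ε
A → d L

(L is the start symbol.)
Yes — I0: [A → .] vs [L → .]; I4: [A → .] vs [L → .]; I12: [A → A , , .] vs [L → A , , .]

Augment with L' → L and build the canonical LR(0) collection (I0 = CLOSURE({[L' → . L]}), then GOTO on every symbol after a dot until no new states appear). It has 13 states:
  I0: { [A → . A , ,], [A → . d L], [A → .], [L → . A , ,], [L → . A A], [L → . c c c], [L → .], [L' → . L] }  — shift, 2 reduces
  I1: { [A → . A , ,], [A → . d L], [A → .], [A → A . , ,], [L → A . , ,], [L → A . A] }  — shift, reduce
  I2: { [L' → L .] }  — accept
  I3: { [L → c . c c] }  — shift
  I4: { [A → . A , ,], [A → . d L], [A → .], [A → d . L], [L → . A , ,], [L → . A A], [L → . c c c], [L → .] }  — shift, 2 reduces
  I5: { [A → d L .] }  — reduce
  I6: { [L → c c . c] }  — shift
  I7: { [L → c c c .] }  — reduce
  I8: { [A → A , . ,], [L → A , . ,] }  — shift
  I9: { [A → A . , ,], [L → A A .] }  — shift, reduce
  I10: { [A → A , . ,] }  — shift
  I11: { [A → A , , .] }  — reduce
  I12: { [A → A , , .], [L → A , , .] }  — 2 reduces

I0 contains complete items [A → .], [L → .] — reduce-reduce conflict.
I4 contains complete items [A → .], [L → .] — reduce-reduce conflict.
I12 contains complete items [A → A , , .], [L → A , , .] — reduce-reduce conflict.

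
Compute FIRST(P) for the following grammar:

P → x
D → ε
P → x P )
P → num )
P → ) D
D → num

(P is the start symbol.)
{ ')', 'num', 'x' }

From P → x:
  - x is a terminal: add 'x' and stop
From P → x P ):
  - x is a terminal: add 'x' and stop
From P → num ):
  - num is a terminal: add 'num' and stop
From P → ) D:
  - ')' is a terminal: add ')' and stop

Collecting: FIRST(P) = { ')', 'num', 'x' }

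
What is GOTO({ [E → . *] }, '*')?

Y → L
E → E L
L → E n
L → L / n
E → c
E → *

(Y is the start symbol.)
GOTO(I, '*') = CLOSURE({ [A → αX.β] : [A → α.Xβ] ∈ I, X = '*' })

Items with dot before '*', with the dot advanced:
  [E → . *] → [E → * .]
Closure adds nothing (no advanced item has the dot before a non-terminal).

GOTO = { [E → * .] }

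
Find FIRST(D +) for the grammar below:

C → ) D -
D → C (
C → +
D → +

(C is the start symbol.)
FIRST sets of the non-terminals involved (from the grammar, by fixed-point iteration):
  FIRST(D) = { ')', '+' }

To compute FIRST(D +), process the symbols left to right:
Symbol D is a non-terminal. Add FIRST(D) \ {ε} = { ')', '+' }
D is not nullable (ε ∉ FIRST(D)), so stop here.
FIRST(D +) = { ')', '+' }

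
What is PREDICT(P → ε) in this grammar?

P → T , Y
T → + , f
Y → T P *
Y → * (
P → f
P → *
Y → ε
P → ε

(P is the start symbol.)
{ $, '*' }

PREDICT(P → ε) = (FIRST(RHS) \ {ε}) ∪ (FOLLOW(P) if ε ∈ FIRST(RHS), i.e. RHS ⇒* ε)
The right-hand side is ε (FIRST(ε) = { ε }), so the predict set is FOLLOW(P) = { $, '*' }
PREDICT(P → ε) = { $, '*' }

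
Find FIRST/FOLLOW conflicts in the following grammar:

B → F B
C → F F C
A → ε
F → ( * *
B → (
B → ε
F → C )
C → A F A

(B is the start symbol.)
No FIRST/FOLLOW conflicts.

Nullable non-terminals: A, B.
FIRST sets used below: FIRST(F) = { '(' }
A has a nullable alternative but only one production, so nothing to check.

B: nullable alternative(s) B → ε; FOLLOW(B) = { $ }
  B → F B: FIRST \ {ε} = { '(' } — disjoint from FOLLOW(B)
  B → (: FIRST \ {ε} = { '(' } — disjoint from FOLLOW(B)
  B → ε: FIRST \ {ε} = { } — this is the only nullable alternative, skip

C, F have no nullable alternative, so no FIRST/FOLLOW check is needed there.

No FIRST/FOLLOW conflicts found.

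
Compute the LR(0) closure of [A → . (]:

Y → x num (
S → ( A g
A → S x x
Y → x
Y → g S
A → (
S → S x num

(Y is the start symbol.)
To compute CLOSURE, for each item [A → α.Bβ] where B is a non-terminal, add [B → .γ] for all productions B → γ; repeat for the newly added items until nothing changes.

Start with: [A → . (]
The dot precedes the terminal '(', so nothing is added.

CLOSURE = { [A → . (] }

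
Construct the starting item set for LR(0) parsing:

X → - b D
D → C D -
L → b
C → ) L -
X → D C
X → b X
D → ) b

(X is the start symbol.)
{ [C → . ) L -], [D → . ) b], [D → . C D -], [X → . - b D], [X → . D C], [X → . b X], [X' → . X] }

First, augment the grammar with X' → X
I₀ = CLOSURE({ [X' → . X] }):
  [X' → . X] has the dot before X: add [X → . - b D], [X → . D C], [X → . b X]
  [X → . D C] has the dot before D: add [D → . C D -], [D → . ) b]
  [D → . C D -] has the dot before C: add [C → . ) L -]
No further items can be added.

I₀ = { [C → . ) L -], [D → . ) b], [D → . C D -], [X → . - b D], [X → . D C], [X → . b X], [X' → . X] }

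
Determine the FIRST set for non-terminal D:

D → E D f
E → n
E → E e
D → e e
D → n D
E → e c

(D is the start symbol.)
{ 'e', 'n' }

To compute FIRST(D), examine every production with D on the left-hand side, reading each right-hand side left to right until a non-nullable symbol is reached.

FIRST sets of the other non-terminals involved (by the same procedure, iterated to a fixed point):
  FIRST(E) = { 'e', 'n' }

From D → E D f:
  - E is a non-terminal: add FIRST(E) \ {ε} = { 'e', 'n' }
    E is not nullable, so stop
From D → e e:
  - e is a terminal: add 'e' and stop
From D → n D:
  - n is a terminal: add 'n' and stop

Collecting: FIRST(D) = { 'e', 'n' }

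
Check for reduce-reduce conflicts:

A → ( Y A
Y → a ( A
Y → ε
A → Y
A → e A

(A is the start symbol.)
No reduce-reduce conflicts

A reduce-reduce conflict occurs when an LR(0) state has two complete items [A → α .] and [B → β .] — both call for a reduction, and with no lookahead the parser cannot choose between them.

Augment with A' → A and build the canonical LR(0) collection (I0 = CLOSURE({[A' → . A]}), then GOTO on every symbol after a dot until no new states appear). It has 11 states:
  I0: { [A → . ( Y A], [A → . Y], [A → . e A], [A' → . A], [Y → . a ( A], [Y → .] }  — shift, reduce
  I1: { [A → ( . Y A], [Y → . a ( A], [Y → .] }  — shift, reduce
  I2: { [A' → A .] }  — accept
  I3: { [A → Y .] }  — reduce
  I4: { [Y → a . ( A] }  — shift
  I5: { [A → . ( Y A], [A → . Y], [A → . e A], [A → e . A], [Y → . a ( A], [Y → .] }  — shift, reduce
  I6: { [A → e A .] }  — reduce
  I7: { [A → . ( Y A], [A → . Y], [A → . e A], [Y → . a ( A], [Y → .], [Y → a ( . A] }  — shift, reduce
  I8: { [Y → a ( A .] }  — reduce
  I9: { [A → ( Y . A], [A → . ( Y A], [A → . Y], [A → . e A], [Y → . a ( A], [Y → .] }  — shift, reduce
  I10: { [A → ( Y A .] }  — reduce

No state contains more than one complete item.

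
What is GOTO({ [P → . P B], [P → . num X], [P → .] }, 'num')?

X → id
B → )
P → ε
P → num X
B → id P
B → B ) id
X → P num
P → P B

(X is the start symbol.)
GOTO(I, 'num') = CLOSURE({ [A → αX.β] : [A → α.Xβ] ∈ I, X = 'num' })

Items with dot before 'num', with the dot advanced:
  [P → . num X] → [P → num . X]
Closure of the advanced items:
  [P → num . X] has the dot before X: add [X → . id], [X → . P num]
  [X → . P num] has the dot before P: add [P → .], [P → . num X], [P → . P B]

GOTO = { [P → . P B], [P → . num X], [P → .], [P → num . X], [X → . P num], [X → . id] }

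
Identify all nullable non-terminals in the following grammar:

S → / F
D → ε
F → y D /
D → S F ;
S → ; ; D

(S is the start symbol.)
A non-terminal is nullable if it can derive ε (the empty string): either it has an ε-production, or it has a production whose right-hand side consists entirely of nullable non-terminals.

ε-productions: D → ε
So D is immediately nullable.
No further non-terminal can be added: every production for the remaining non-terminals contains a terminal or a non-nullable non-terminal.
Nullable = { 'D' }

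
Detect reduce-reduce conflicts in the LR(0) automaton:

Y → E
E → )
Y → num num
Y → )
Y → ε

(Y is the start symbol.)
A reduce-reduce conflict occurs when an LR(0) state has two complete items [A → α .] and [B → β .] — both call for a reduction, and with no lookahead the parser cannot choose between them.

Augment with Y' → Y and build the canonical LR(0) collection (I0 = CLOSURE({[Y' → . Y]}), then GOTO on every symbol after a dot until no new states appear). It has 6 states:
  I0: { [E → . )], [Y → . )], [Y → . E], [Y → . num num], [Y → .], [Y' → . Y] }  — shift, reduce
  I1: { [E → ) .], [Y → ) .] }  — 2 reduces
  I2: { [Y → E .] }  — reduce
  I3: { [Y' → Y .] }  — accept
  I4: { [Y → num . num] }  — shift
  I5: { [Y → num num .] }  — reduce

I1 contains complete items [E → ) .], [Y → ) .] — reduce-reduce conflict.

Answer: Yes — I1: [E → ) .] vs [Y → ) .]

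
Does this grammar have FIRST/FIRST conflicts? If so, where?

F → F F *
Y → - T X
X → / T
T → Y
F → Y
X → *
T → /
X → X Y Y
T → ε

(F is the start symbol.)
FIRST sets of the non-terminals at (or reachable through a nullable prefix from) the front of some alternative:
  FIRST(F) = { '-' }
  FIRST(Y) = { '-' }
  FIRST(X) = { '*', '/' }

Productions for F:
  F → F F *: FIRST = { '-' }
  F → Y: FIRST = { '-' }
Productions for X:
  X → / T: FIRST = { '/' }
  X → *: FIRST = { '*' }
  X → X Y Y: FIRST = { '*', '/' }
Productions for T:
  T → Y: FIRST = { '-' }
  T → /: FIRST = { '/' }
  T → ε: FIRST = { ε }
Y has only one production, so no FIRST/FIRST conflict is possible there.

Conflict for F: F → F F * and F → Y
  Overlap: { '-' }
Conflict for X: X → / T and X → X Y Y
  Overlap: { '/' }
Conflict for X: X → * and X → X Y Y
  Overlap: { '*' }

Answer: Yes. F → F F '*' / F → Y on { '-' }; X → '/' T / X → X Y Y on { '/' }; X → '*' / X → X Y Y on { '*' }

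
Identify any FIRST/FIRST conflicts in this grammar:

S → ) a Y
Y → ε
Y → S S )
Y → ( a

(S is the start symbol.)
No FIRST/FIRST conflicts.

A FIRST/FIRST conflict occurs when two productions N → α and N → β for the same non-terminal have FIRST(α) ∩ FIRST(β) ≠ ∅ (with ε ∈ FIRST of a nullable right-hand side, so two nullable alternatives also conflict).

FIRST sets of the non-terminals at (or reachable through a nullable prefix from) the front of some alternative:
  FIRST(S) = { ')' }

Productions for Y:
  Y → ε: FIRST = { ε }
  Y → S S ): FIRST = { ')' }
  Y → ( a: FIRST = { '(' }
S has only one production, so no FIRST/FIRST conflict is possible there.

All alternatives of each non-terminal have pairwise disjoint FIRST sets.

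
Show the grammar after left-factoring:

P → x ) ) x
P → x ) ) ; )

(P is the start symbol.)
P → x ) ) P'
P' → x
P' → ; )

Left-factoring transforms A → αβ₁ | αβ₂ into A → αA' and A' → β₁ | β₂
(α is the longest common prefix among the alternatives). Repeat until
no nonterminal has two alternatives with a common prefix.

Round 1: P has alternatives sharing prefix 'x ) )'. Introduce P': P → x ) ) P'
  Add: P' → x
  Add: P' → ; )

No remaining common prefixes — done.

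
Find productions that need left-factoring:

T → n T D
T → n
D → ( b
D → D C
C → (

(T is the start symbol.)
Yes, T has productions with common prefix 'n'

Left-factoring is needed when two productions for the same non-terminal
share a common prefix on the right-hand side.

Productions for T:
  T → n T D
  T → n
Productions for D:
  D → ( b
  D → D C

Found common prefix 'n' in productions for T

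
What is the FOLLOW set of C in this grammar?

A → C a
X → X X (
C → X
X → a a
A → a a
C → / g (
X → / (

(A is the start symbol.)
To compute FOLLOW(C), find every occurrence of C on a right-hand side N → α C β: add FIRST(β) \ {ε}, and if β is empty or nullable also add FOLLOW(N). Iterate to a fixed point.

In A → C a: C is followed by a, add FIRST(a) \ {ε} = { 'a' }

Taking the union: FOLLOW(C) = { 'a' }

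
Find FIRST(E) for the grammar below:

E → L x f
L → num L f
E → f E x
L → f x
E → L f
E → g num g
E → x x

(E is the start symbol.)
{ 'f', 'g', 'num', 'x' }

To compute FIRST(E), examine every production with E on the left-hand side, reading each right-hand side left to right until a non-nullable symbol is reached.

FIRST sets of the other non-terminals involved (by the same procedure, iterated to a fixed point):
  FIRST(L) = { 'f', 'num' }

From E → L x f:
  - L is a non-terminal: add FIRST(L) \ {ε} = { 'f', 'num' }
    L is not nullable, so stop
From E → f E x:
  - f is a terminal: add 'f' and stop
From E → L f:
  - L is a non-terminal: add FIRST(L) \ {ε} = { 'f', 'num' }
    L is not nullable, so stop
From E → g num g:
  - g is a terminal: add 'g' and stop
From E → x x:
  - x is a terminal: add 'x' and stop

Collecting: FIRST(E) = { 'f', 'g', 'num', 'x' }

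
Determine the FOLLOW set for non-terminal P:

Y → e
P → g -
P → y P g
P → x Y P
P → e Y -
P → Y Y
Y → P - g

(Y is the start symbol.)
To compute FOLLOW(P), find every occurrence of P on a right-hand side N → α P β: add FIRST(β) \ {ε}, and if β is empty or nullable also add FOLLOW(N). Iterate to a fixed point.

In P → y P g: P is followed by g, add FIRST(g) \ {ε} = { 'g' }
In P → x Y P: P is at the end; this adds FOLLOW(P) to itself — nothing new
In Y → P - g: P is followed by '-' g, add FIRST('-' g) \ {ε} = { '-' }

Taking the union: FOLLOW(P) = { '-', 'g' }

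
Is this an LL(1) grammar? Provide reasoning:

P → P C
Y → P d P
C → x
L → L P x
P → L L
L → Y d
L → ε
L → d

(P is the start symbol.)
No. Predict set conflict for P: { 'd', 'x' }

Relevant sets:
  FIRST(P) = { 'd', 'x', ε }
  FIRST(C) = { 'x' }
  FIRST(L) = { 'd', 'x', ε }
  FIRST(Y) = { 'd', 'x' }
  FOLLOW(P) = { $, 'd', 'x' }
  FOLLOW(L) = { $, 'd', 'x' }

For P:
  PREDICT(P → P C) = { 'd', 'x' }
  PREDICT(P → L L) = { $, 'd', 'x' }
For L:
  PREDICT(L → L P x) = { 'd', 'x' }
  PREDICT(L → Y d) = { 'd', 'x' }
  PREDICT(L → ε) = { $, 'd', 'x' }
  PREDICT(L → d) = { 'd' }
Y, C have a single production, so nothing to check there.

Conflict found: Predict set conflict for P: { 'd', 'x' }
The grammar is NOT LL(1).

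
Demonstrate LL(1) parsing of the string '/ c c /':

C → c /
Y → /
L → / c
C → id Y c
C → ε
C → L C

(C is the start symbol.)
LL(1) parsing maintains a stack (initially the start symbol over $) and the input. At each step: if the stack top is a terminal, match it against the current input token; if it is a non-terminal N, replace it with the RHS of M[N, lookahead] (the unique production whose predict set contains the lookahead).

Stack is shown with the top on the left.

Stack    Input      Action
--------------------------
C $      / c c / $  output C → L C
L C $    / c c / $  output L → / c
/ c C $  / c c / $  match '/'
c C $    c c / $    match 'c'
C $      c / $      output C → c /
c / $    c / $      match 'c'
/ $      / $        match '/'
$        $          accept

The string is accepted.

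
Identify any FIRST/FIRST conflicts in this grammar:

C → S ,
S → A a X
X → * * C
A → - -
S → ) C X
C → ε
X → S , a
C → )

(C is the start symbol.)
Yes. C → S ',' / C → ')' on { ')' }

A FIRST/FIRST conflict occurs when two productions N → α and N → β for the same non-terminal have FIRST(α) ∩ FIRST(β) ≠ ∅ (with ε ∈ FIRST of a nullable right-hand side, so two nullable alternatives also conflict).

FIRST sets of the non-terminals at (or reachable through a nullable prefix from) the front of some alternative:
  FIRST(S) = { ')', '-' }
  FIRST(A) = { '-' }

Productions for C:
  C → S ,: FIRST = { ')', '-' }
  C → ε: FIRST = { ε }
  C → ): FIRST = { ')' }
Productions for S:
  S → A a X: FIRST = { '-' }
  S → ) C X: FIRST = { ')' }
Productions for X:
  X → * * C: FIRST = { '*' }
  X → S , a: FIRST = { ')', '-' }
A has only one production, so no FIRST/FIRST conflict is possible there.

Conflict for C: C → S , and C → )
  Overlap: { ')' }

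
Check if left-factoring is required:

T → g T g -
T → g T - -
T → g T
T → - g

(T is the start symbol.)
Yes, T has productions with common prefix 'g T'

Left-factoring is needed when two productions for the same non-terminal
share a common prefix on the right-hand side.

Productions for T:
  T → g T g -
  T → g T - -
  T → g T
  T → - g

Found common prefix 'g T' in productions for T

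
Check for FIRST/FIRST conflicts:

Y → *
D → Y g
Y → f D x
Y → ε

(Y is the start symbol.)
Productions for Y:
  Y → *: FIRST = { '*' }
  Y → f D x: FIRST = { 'f' }
  Y → ε: FIRST = { ε }
D has only one production, so no FIRST/FIRST conflict is possible there.

All alternatives of each non-terminal have pairwise disjoint FIRST sets.

Answer: No FIRST/FIRST conflicts.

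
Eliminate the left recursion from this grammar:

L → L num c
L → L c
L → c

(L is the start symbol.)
L is directly left-recursive. The standard transformation for
  A → A α₁ | ... | A α_m | β₁ | ... | β_n
is
  A  → β₁ A' | ... | β_n A'
  A' → α₁ A' | ... | α_m A' | ε

L → c becomes L → c L'
L → L num c becomes L' → num c L'
L → L c becomes L' → c L'
Add L' → ε

Resulting grammar:
L → c L'
L' → num c L'
L' → c L'
L' → ε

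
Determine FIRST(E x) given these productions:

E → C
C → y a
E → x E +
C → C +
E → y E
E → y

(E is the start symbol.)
{ 'x', 'y' }

FIRST sets of the non-terminals involved (from the grammar, by fixed-point iteration):
  FIRST(E) = { 'x', 'y' }

To compute FIRST(E x), process the symbols left to right:
Symbol E is a non-terminal. Add FIRST(E) \ {ε} = { 'x', 'y' }
E is not nullable (ε ∉ FIRST(E)), so stop here.
FIRST(E x) = { 'x', 'y' }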